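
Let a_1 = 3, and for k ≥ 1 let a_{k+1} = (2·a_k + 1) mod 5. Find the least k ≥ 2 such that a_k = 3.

5

a_1 = 3,  a_2 = 2,  a_3 = 0,  a_4 = 1,  a_5 = 3.
The sequence repeats with period 4.
The value 3 next appears (with k ≥ 2) at a_5.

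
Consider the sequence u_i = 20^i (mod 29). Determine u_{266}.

1

We have u_0 = 1, u_1 = 20, u_2 = 23, u_3 = 25, u_4 = 7, u_5 = 24, u_6 = 16, u_7 = 1.
Since u_7 = u_0 = 1, the sequence is periodic with period 7.
(266 - 0) mod 7 = 0, so u_{266} = u_0 = 1.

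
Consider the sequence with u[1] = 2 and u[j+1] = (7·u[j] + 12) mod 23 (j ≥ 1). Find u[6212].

18

u[1] = 2,  u[2] = 3,  u[3] = 10,  u[4] = 13,  u[5] = 11,  u[6] = 20,  u[7] = 14,  u[8] = 18,  u[9] = 0,  u[10] = 12,  u[11] = 4,  u[12] = 17,  u[13] = 16,  u[14] = 9,  u[15] = 6,  u[16] = 8,  u[17] = 22,  u[18] = 5,  u[19] = 1,  u[20] = 19,  u[21] = 7,  u[22] = 15,  u[23] = 2.
Since u[23] = u[1] = 2, the sequence is periodic with period 22.
So u[6212] = u[1 + ((6212-1) mod 22)] = u[8] = 18.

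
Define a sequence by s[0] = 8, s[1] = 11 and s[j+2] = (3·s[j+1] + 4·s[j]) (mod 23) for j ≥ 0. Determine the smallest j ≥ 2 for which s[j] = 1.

s[0] = 8, s[1] = 11, s[2] = 19, s[3] = 9, s[4] = 11, s[5] = 0, s[6] = 21, s[7] = 17, s[8] = 20, s[9] = 13, s[10] = 4, s[11] = 18, s[12] = 1, s[13] = 6, s[14] = 22, s[15] = 21, s[16] = 13, s[17] = 8, s[18] = 7, s[19] = 7, s[20] = 3, s[21] = 14, s[22] = 8, s[23] = 11.
Since (s[22], s[23]) = (s[0], s[1]) = (8, 11) (two consecutive terms determine the rest), the sequence is periodic with period 22.
The value 1 first appears (with j ≥ 2) at s[12].

12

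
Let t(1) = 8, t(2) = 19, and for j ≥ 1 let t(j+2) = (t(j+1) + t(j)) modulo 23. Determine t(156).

Computing terms: t(1) = 8; t(2) = 19; t(3) = 4; t(4) = 0; t(5) = 4; t(6) = 4; t(7) = 8; t(8) = 12; t(9) = 20; t(10) = 9; t(11) = 6; t(12) = 15; t(13) = 21; t(14) = 13; t(15) = 11; t(16) = 1; t(17) = 12; t(18) = 13; t(19) = 2; t(20) = 15; t(21) = 17; t(22) = 9; t(23) = 3; t(24) = 12; t(25) = 15; t(26) = 4; t(27) = 19; t(28) = 0; t(29) = 19; t(30) = 19; t(31) = 15; t(32) = 11; t(33) = 3; t(34) = 14; t(35) = 17; t(36) = 8; t(37) = 2; t(38) = 10; t(39) = 12; t(40) = 22; t(41) = 11; t(42) = 10; t(43) = 21; t(44) = 8; t(45) = 6; t(46) = 14; t(47) = 20; t(48) = 11; t(49) = 8; t(50) = 19.
The sequence repeats with period 48.
So t(156) = t(1 + ((156-1) mod 48)) = t(12) = 15.

15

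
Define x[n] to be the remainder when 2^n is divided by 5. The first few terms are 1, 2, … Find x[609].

Computing terms: x[0] = 1; x[1] = 2; x[2] = 4; x[3] = 3; x[4] = 1.
Since x[4] = x[0] = 1, the sequence is periodic with period 4.
So x[609] = x[0 + ((609-0) mod 4)] = x[1] = 2.

2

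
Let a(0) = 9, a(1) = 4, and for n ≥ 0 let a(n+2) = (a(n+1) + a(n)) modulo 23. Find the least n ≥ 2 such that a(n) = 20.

10

a(0) = 9; a(1) = 4; a(2) = 13; a(3) = 17; a(4) = 7; a(5) = 1; a(6) = 8; a(7) = 9; a(8) = 17; a(9) = 3; a(10) = 20; a(11) = 0; a(12) = 20; a(13) = 20; a(14) = 17; a(15) = 14; a(16) = 8; a(17) = 22; a(18) = 7; a(19) = 6; a(20) = 13; a(21) = 19; a(22) = 9; a(23) = 5; a(24) = 14; a(25) = 19; a(26) = 10; a(27) = 6; a(28) = 16; a(29) = 22; a(30) = 15; a(31) = 14; a(32) = 6; a(33) = 20; a(34) = 3; a(35) = 0; a(36) = 3; a(37) = 3; a(38) = 6; a(39) = 9; a(40) = 15; a(41) = 1; a(42) = 16; a(43) = 17; a(44) = 10; a(45) = 4; a(46) = 14; a(47) = 18; a(48) = 9; a(49) = 4.
Since (a(48), a(49)) = (a(0), a(1)) = (9, 4) (two consecutive terms determine the rest), the sequence is periodic with period 48.
The value 20 first appears (with n ≥ 2) at a(10).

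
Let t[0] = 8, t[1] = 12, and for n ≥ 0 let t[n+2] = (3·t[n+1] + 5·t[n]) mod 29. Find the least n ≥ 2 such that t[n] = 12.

Computing terms: t[0] = 8,  t[1] = 12,  t[2] = 18,  t[3] = 27,  t[4] = 26,  t[5] = 10,  t[6] = 15,  t[7] = 8,  t[8] = 12.
The sequence repeats with period 7.
The value 12 next appears (with n ≥ 2) at t[8].

8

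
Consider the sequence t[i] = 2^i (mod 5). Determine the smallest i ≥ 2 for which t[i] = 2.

5

Listing terms: t[1] = 2, t[2] = 4, t[3] = 3, t[4] = 1, t[5] = 2.
The sequence repeats with period 4.
The value 2 next appears (with i ≥ 2) at t[5].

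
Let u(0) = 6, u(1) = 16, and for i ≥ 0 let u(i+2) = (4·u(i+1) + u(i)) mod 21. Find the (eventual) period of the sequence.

Computing terms: u(0) = 6,  u(1) = 16,  u(2) = 7,  u(3) = 2,  u(4) = 15,  u(5) = 20,  u(6) = 11,  u(7) = 1,  u(8) = 15,  u(9) = 19,  u(10) = 7,  u(11) = 5,  u(12) = 6,  u(13) = 8,  u(14) = 17,  u(15) = 13,  u(16) = 6,  u(17) = 16.
Since (u(16), u(17)) = (u(0), u(1)) = (6, 16) (two consecutive terms determine the rest), the sequence is periodic with period 16.

16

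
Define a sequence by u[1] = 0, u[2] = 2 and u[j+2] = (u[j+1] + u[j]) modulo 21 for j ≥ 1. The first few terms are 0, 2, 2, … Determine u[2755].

We have u[1] = 0, u[2] = 2, u[3] = 2, u[4] = 4, u[5] = 6, u[6] = 10, u[7] = 16, u[8] = 5, u[9] = 0, u[10] = 5, u[11] = 5, u[12] = 10, u[13] = 15, u[14] = 4, u[15] = 19, u[16] = 2, u[17] = 0, u[18] = 2.
Since (u[17], u[18]) = (u[1], u[2]) = (0, 2) (two consecutive terms determine the rest), the sequence is periodic with period 16.
(2755 - 1) mod 16 = 2, so u[2755] = u[3] = 2.

2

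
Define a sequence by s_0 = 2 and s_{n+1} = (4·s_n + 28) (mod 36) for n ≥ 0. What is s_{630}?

Computing terms: s_0 = 2,  s_1 = 0,  s_2 = 28,  s_3 = 32,  s_4 = 12,  s_5 = 4,  s_6 = 8,  s_7 = 24,  s_8 = 16,  s_9 = 20,  s_{10} = 0.
Since s_{10} = s_1 = 0, the sequence is eventually periodic: after a pre-period of length 1 it cycles with period 9.
For n ≥ 1, s_n depends only on (n - 1) mod 9. (630 - 1) mod 9 = 8, so s_{630} = s_9 = 20.

20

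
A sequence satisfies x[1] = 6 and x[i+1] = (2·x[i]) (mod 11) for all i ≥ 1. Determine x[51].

We have x[1] = 6,  x[2] = 1,  x[3] = 2,  x[4] = 4,  x[5] = 8,  x[6] = 5,  x[7] = 10,  x[8] = 9,  x[9] = 7,  x[10] = 3,  x[11] = 6.
The sequence repeats with period 10.
So x[51] = x[1 + ((51-1) mod 10)] = x[1] = 6.

6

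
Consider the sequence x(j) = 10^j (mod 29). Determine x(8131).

We have x(0) = 1; x(1) = 10; x(2) = 13; x(3) = 14; x(4) = 24; x(5) = 8; x(6) = 22; x(7) = 17; x(8) = 25; x(9) = 18; x(10) = 6; x(11) = 2; x(12) = 20; x(13) = 26; x(14) = 28; x(15) = 19; x(16) = 16; x(17) = 15; x(18) = 5; x(19) = 21; x(20) = 7; x(21) = 12; x(22) = 4; x(23) = 11; x(24) = 23; x(25) = 27; x(26) = 9; x(27) = 3; x(28) = 1.
Since x(28) = x(0) = 1, the sequence is periodic with period 28.
(8131 - 0) mod 28 = 11, so x(8131) = x(11) = 2.

2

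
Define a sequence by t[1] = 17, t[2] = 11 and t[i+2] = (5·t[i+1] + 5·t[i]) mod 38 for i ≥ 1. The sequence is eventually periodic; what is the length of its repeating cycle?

18

Listing terms: t[1] = 17, t[2] = 11, t[3] = 26, t[4] = 33, t[5] = 29, t[6] = 6, t[7] = 23, t[8] = 31, t[9] = 4, t[10] = 23, t[11] = 21, t[12] = 30, t[13] = 27, t[14] = 19, t[15] = 2, t[16] = 29, t[17] = 3, t[18] = 8, t[19] = 17, t[20] = 11.
The sequence repeats with period 18.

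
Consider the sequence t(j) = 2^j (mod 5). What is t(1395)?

3

t(1) = 2; t(2) = 4; t(3) = 3; t(4) = 1; t(5) = 2.
Since t(5) = t(1) = 2, the sequence is periodic with period 4.
(1395 - 1) mod 4 = 2, so t(1395) = t(3) = 3.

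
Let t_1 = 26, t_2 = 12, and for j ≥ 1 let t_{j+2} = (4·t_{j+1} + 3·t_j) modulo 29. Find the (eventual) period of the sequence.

7

We have t_1 = 26; t_2 = 12; t_3 = 10; t_4 = 18; t_5 = 15; t_6 = 27; t_7 = 8; t_8 = 26; t_9 = 12.
Since (t_8, t_9) = (t_1, t_2) = (26, 12) (two consecutive terms determine the rest), the sequence is periodic with period 7.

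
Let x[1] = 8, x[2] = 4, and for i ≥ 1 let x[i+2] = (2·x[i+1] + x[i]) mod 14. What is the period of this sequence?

We have x[1] = 8; x[2] = 4; x[3] = 2; x[4] = 8; x[5] = 4.
The sequence repeats with period 3.

3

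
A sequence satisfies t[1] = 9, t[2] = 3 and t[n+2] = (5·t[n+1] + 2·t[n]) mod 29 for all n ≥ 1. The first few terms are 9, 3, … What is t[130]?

Listing terms: t[1] = 9; t[2] = 3; t[3] = 4; t[4] = 26; t[5] = 22; t[6] = 17; t[7] = 13; t[8] = 12; t[9] = 28; t[10] = 19; t[11] = 6; t[12] = 10; t[13] = 4; t[14] = 11; t[15] = 5; t[16] = 18; t[17] = 13; t[18] = 14; t[19] = 9; t[20] = 15; t[21] = 6; t[22] = 2; t[23] = 22; t[24] = 27; t[25] = 5; t[26] = 21; t[27] = 28; t[28] = 8; t[29] = 9; t[30] = 3.
Since (t[29], t[30]) = (t[1], t[2]) = (9, 3) (two consecutive terms determine the rest), the sequence is periodic with period 28.
So t[130] = t[1 + ((130-1) mod 28)] = t[18] = 14.

14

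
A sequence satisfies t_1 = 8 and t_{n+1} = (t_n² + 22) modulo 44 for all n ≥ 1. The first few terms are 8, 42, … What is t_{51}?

Listing terms: t_1 = 8; t_2 = 42; t_3 = 26; t_4 = 38; t_5 = 14; t_6 = 42.
Since t_6 = t_2 = 42, the sequence is eventually periodic: after a pre-period of length 1 it cycles with period 4.
For n ≥ 2, t_n depends only on (n - 2) mod 4. (51 - 2) mod 4 = 1, so t_{51} = t_3 = 26.

26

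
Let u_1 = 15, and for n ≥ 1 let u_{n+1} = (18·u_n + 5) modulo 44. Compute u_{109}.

Listing terms: u_1 = 15; u_2 = 11; u_3 = 27; u_4 = 7; u_5 = 43; u_6 = 31; u_7 = 35; u_8 = 19; u_9 = 39; u_{10} = 3; u_{11} = 15.
The sequence repeats with period 10.
(109 - 1) mod 10 = 8, so u_{109} = u_9 = 39.

39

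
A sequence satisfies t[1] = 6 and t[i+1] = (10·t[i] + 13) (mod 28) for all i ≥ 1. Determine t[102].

7

Computing terms: t[1] = 6; t[2] = 17; t[3] = 15; t[4] = 23; t[5] = 19; t[6] = 7; t[7] = 27; t[8] = 3; t[9] = 15.
Since t[9] = t[3] = 15, the sequence is eventually periodic: after a pre-period of length 2 it cycles with period 6.
For i ≥ 3, t[i] depends only on (i - 3) mod 6. (102 - 3) mod 6 = 3, so t[102] = t[6] = 7.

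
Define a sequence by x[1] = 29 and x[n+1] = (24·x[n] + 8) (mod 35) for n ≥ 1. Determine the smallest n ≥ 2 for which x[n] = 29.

Listing terms: x[1] = 29,  x[2] = 4,  x[3] = 34,  x[4] = 19,  x[5] = 9,  x[6] = 14,  x[7] = 29.
The sequence repeats with period 6.
The value 29 next appears (with n ≥ 2) at x[7].

7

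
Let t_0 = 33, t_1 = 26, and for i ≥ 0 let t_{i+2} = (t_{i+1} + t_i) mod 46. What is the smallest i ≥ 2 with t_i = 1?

21

Listing terms: t_0 = 33, t_1 = 26, t_2 = 13, t_3 = 39, t_4 = 6, t_5 = 45, t_6 = 5, t_7 = 4, t_8 = 9, t_9 = 13, t_{10} = 22, t_{11} = 35, t_{12} = 11, t_{13} = 0, t_{14} = 11, t_{15} = 11, t_{16} = 22, t_{17} = 33, t_{18} = 9, t_{19} = 42, t_{20} = 5, t_{21} = 1, t_{22} = 6, t_{23} = 7, t_{24} = 13, t_{25} = 20, t_{26} = 33, t_{27} = 7, t_{28} = 40, t_{29} = 1, t_{30} = 41, t_{31} = 42, t_{32} = 37, t_{33} = 33, t_{34} = 24, t_{35} = 11, t_{36} = 35, t_{37} = 0, t_{38} = 35, t_{39} = 35, t_{40} = 24, t_{41} = 13, t_{42} = 37, t_{43} = 4, t_{44} = 41, t_{45} = 45, t_{46} = 40, t_{47} = 39, t_{48} = 33, t_{49} = 26.
Since (t_{48}, t_{49}) = (t_0, t_1) = (33, 26) (two consecutive terms determine the rest), the sequence is periodic with period 48.
The value 1 first appears (with i ≥ 2) at t_{21}.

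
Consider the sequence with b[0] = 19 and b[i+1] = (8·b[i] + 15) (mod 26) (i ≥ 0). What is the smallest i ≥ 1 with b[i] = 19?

4

b[0] = 19, b[1] = 11, b[2] = 25, b[3] = 7, b[4] = 19.
The sequence repeats with period 4.
The value 19 next appears (with i ≥ 1) at b[4].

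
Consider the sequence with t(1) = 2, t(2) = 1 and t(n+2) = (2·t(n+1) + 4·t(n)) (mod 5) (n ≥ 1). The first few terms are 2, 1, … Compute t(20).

3

We have t(1) = 2; t(2) = 1; t(3) = 0; t(4) = 4; t(5) = 3; t(6) = 2; t(7) = 1.
Since (t(6), t(7)) = (t(1), t(2)) = (2, 1) (two consecutive terms determine the rest), the sequence is periodic with period 5.
So t(20) = t(1 + ((20-1) mod 5)) = t(5) = 3.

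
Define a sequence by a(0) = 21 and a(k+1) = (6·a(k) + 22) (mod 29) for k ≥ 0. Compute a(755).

24

We have a(0) = 21,  a(1) = 3,  a(2) = 11,  a(3) = 1,  a(4) = 28,  a(5) = 16,  a(6) = 2,  a(7) = 5,  a(8) = 23,  a(9) = 15,  a(10) = 25,  a(11) = 27,  a(12) = 10,  a(13) = 24,  a(14) = 21.
Since a(14) = a(0) = 21, the sequence is periodic with period 14.
So a(755) = a(0 + ((755-0) mod 14)) = a(13) = 24.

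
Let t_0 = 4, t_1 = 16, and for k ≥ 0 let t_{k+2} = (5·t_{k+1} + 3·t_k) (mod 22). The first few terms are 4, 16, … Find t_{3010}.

4

Listing terms: t_0 = 4,  t_1 = 16,  t_2 = 4,  t_3 = 2,  t_4 = 0,  t_5 = 6,  t_6 = 8,  t_7 = 14,  t_8 = 6,  t_9 = 6,  t_{10} = 4,  t_{11} = 16.
The sequence repeats with period 10.
(3010 - 0) mod 10 = 0, so t_{3010} = t_0 = 4.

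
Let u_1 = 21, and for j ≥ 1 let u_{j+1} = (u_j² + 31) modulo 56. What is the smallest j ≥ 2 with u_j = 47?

3

Computing terms: u_1 = 21; u_2 = 24; u_3 = 47; u_4 = 0; u_5 = 31; u_6 = 40; u_7 = 7; u_8 = 24.
Since u_8 = u_2 = 24, the sequence is eventually periodic: after a pre-period of length 1 it cycles with period 6.
The value 47 first appears (with j ≥ 2) at u_3.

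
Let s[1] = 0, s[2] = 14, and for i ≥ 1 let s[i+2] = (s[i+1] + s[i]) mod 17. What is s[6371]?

3

Listing terms: s[1] = 0; s[2] = 14; s[3] = 14; s[4] = 11; s[5] = 8; s[6] = 2; s[7] = 10; s[8] = 12; s[9] = 5; s[10] = 0; s[11] = 5; s[12] = 5; s[13] = 10; s[14] = 15; s[15] = 8; s[16] = 6; s[17] = 14; s[18] = 3; s[19] = 0; s[20] = 3; s[21] = 3; s[22] = 6; s[23] = 9; s[24] = 15; s[25] = 7; s[26] = 5; s[27] = 12; s[28] = 0; s[29] = 12; s[30] = 12; s[31] = 7; s[32] = 2; s[33] = 9; s[34] = 11; s[35] = 3; s[36] = 14; s[37] = 0; s[38] = 14.
The sequence repeats with period 36.
So s[6371] = s[1 + ((6371-1) mod 36)] = s[35] = 3.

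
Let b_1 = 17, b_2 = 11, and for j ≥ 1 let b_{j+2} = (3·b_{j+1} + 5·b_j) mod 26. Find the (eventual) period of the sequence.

12

b_1 = 17, b_2 = 11, b_3 = 14, b_4 = 19, b_5 = 23, b_6 = 8, b_7 = 9, b_8 = 15, b_9 = 12, b_{10} = 7, b_{11} = 3, b_{12} = 18, b_{13} = 17, b_{14} = 11.
The sequence repeats with period 12.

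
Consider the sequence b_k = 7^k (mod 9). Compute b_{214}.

b_0 = 1; b_1 = 7; b_2 = 4; b_3 = 1.
The sequence repeats with period 3.
(214 - 0) mod 3 = 1, so b_{214} = b_1 = 7.

7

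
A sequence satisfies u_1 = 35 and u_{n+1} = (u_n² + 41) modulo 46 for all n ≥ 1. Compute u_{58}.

We have u_1 = 35,  u_2 = 24,  u_3 = 19,  u_4 = 34,  u_5 = 1,  u_6 = 42,  u_7 = 11,  u_8 = 24.
Since u_8 = u_2 = 24, the sequence is eventually periodic: after a pre-period of length 1 it cycles with period 6.
For n ≥ 2, u_n depends only on (n - 2) mod 6. (58 - 2) mod 6 = 2, so u_{58} = u_4 = 34.

34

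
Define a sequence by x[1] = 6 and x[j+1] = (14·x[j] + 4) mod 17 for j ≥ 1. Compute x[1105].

6

Computing terms: x[1] = 6,  x[2] = 3,  x[3] = 12,  x[4] = 2,  x[5] = 15,  x[6] = 10,  x[7] = 8,  x[8] = 14,  x[9] = 13,  x[10] = 16,  x[11] = 7,  x[12] = 0,  x[13] = 4,  x[14] = 9,  x[15] = 11,  x[16] = 5,  x[17] = 6.
The sequence repeats with period 16.
So x[1105] = x[1 + ((1105-1) mod 16)] = x[1] = 6.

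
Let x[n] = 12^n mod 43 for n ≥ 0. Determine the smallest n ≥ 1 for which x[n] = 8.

3

Listing terms: x[0] = 1; x[1] = 12; x[2] = 15; x[3] = 8; x[4] = 10; x[5] = 34; x[6] = 21; x[7] = 37; x[8] = 14; x[9] = 39; x[10] = 38; x[11] = 26; x[12] = 11; x[13] = 3; x[14] = 36; x[15] = 2; x[16] = 24; x[17] = 30; x[18] = 16; x[19] = 20; x[20] = 25; x[21] = 42; x[22] = 31; x[23] = 28; x[24] = 35; x[25] = 33; x[26] = 9; x[27] = 22; x[28] = 6; x[29] = 29; x[30] = 4; x[31] = 5; x[32] = 17; x[33] = 32; x[34] = 40; x[35] = 7; x[36] = 41; x[37] = 19; x[38] = 13; x[39] = 27; x[40] = 23; x[41] = 18; x[42] = 1.
The sequence repeats with period 42.
The value 8 first appears (with n ≥ 1) at x[3].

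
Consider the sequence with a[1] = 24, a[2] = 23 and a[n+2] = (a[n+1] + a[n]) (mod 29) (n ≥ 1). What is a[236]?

Listing terms: a[1] = 24; a[2] = 23; a[3] = 18; a[4] = 12; a[5] = 1; a[6] = 13; a[7] = 14; a[8] = 27; a[9] = 12; a[10] = 10; a[11] = 22; a[12] = 3; a[13] = 25; a[14] = 28; a[15] = 24; a[16] = 23.
Since (a[15], a[16]) = (a[1], a[2]) = (24, 23) (two consecutive terms determine the rest), the sequence is periodic with period 14.
So a[236] = a[1 + ((236-1) mod 14)] = a[12] = 3.

3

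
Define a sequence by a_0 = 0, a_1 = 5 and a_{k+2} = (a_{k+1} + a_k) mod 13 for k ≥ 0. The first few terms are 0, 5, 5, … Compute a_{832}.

a_0 = 0,  a_1 = 5,  a_2 = 5,  a_3 = 10,  a_4 = 2,  a_5 = 12,  a_6 = 1,  a_7 = 0,  a_8 = 1,  a_9 = 1,  a_{10} = 2,  a_{11} = 3,  a_{12} = 5,  a_{13} = 8,  a_{14} = 0,  a_{15} = 8,  a_{16} = 8,  a_{17} = 3,  a_{18} = 11,  a_{19} = 1,  a_{20} = 12,  a_{21} = 0,  a_{22} = 12,  a_{23} = 12,  a_{24} = 11,  a_{25} = 10,  a_{26} = 8,  a_{27} = 5,  a_{28} = 0,  a_{29} = 5.
Since (a_{28}, a_{29}) = (a_0, a_1) = (0, 5) (two consecutive terms determine the rest), the sequence is periodic with period 28.
So a_{832} = a_{0 + ((832-0) mod 28)} = a_{20} = 12.

12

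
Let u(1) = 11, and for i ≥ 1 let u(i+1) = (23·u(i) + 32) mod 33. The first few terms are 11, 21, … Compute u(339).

14

Computing terms: u(1) = 11; u(2) = 21; u(3) = 20; u(4) = 30; u(5) = 29; u(6) = 6; u(7) = 5; u(8) = 15; u(9) = 14; u(10) = 24; u(11) = 23; u(12) = 0; u(13) = 32; u(14) = 9; u(15) = 8; u(16) = 18; u(17) = 17; u(18) = 27; u(19) = 26; u(20) = 3; u(21) = 2; u(22) = 12; u(23) = 11.
Since u(23) = u(1) = 11, the sequence is periodic with period 22.
So u(339) = u(1 + ((339-1) mod 22)) = u(9) = 14.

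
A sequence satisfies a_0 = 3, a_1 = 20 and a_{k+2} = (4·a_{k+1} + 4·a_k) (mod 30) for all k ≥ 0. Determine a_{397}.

10

a_0 = 3, a_1 = 20, a_2 = 2, a_3 = 28, a_4 = 0, a_5 = 22, a_6 = 28, a_7 = 20, a_8 = 12, a_9 = 8, a_{10} = 20, a_{11} = 22, a_{12} = 18, a_{13} = 10, a_{14} = 22, a_{15} = 8, a_{16} = 0, a_{17} = 2, a_{18} = 8, a_{19} = 10, a_{20} = 12, a_{21} = 28, a_{22} = 10, a_{23} = 2, a_{24} = 18, a_{25} = 20, a_{26} = 2.
Since (a_{25}, a_{26}) = (a_1, a_2) = (20, 2) (two consecutive terms determine the rest), the sequence is eventually periodic: after a pre-period of length 1 it cycles with period 24.
For k ≥ 1, a_k depends only on (k - 1) mod 24. (397 - 1) mod 24 = 12, so a_{397} = a_{13} = 10.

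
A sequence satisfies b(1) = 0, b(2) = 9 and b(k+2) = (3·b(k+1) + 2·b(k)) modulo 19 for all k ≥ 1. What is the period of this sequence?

18

Listing terms: b(1) = 0; b(2) = 9; b(3) = 8; b(4) = 4; b(5) = 9; b(6) = 16; b(7) = 9; b(8) = 2; b(9) = 5; b(10) = 0; b(11) = 10; b(12) = 11; b(13) = 15; b(14) = 10; b(15) = 3; b(16) = 10; b(17) = 17; b(18) = 14; b(19) = 0; b(20) = 9.
Since (b(19), b(20)) = (b(1), b(2)) = (0, 9) (two consecutive terms determine the rest), the sequence is periodic with period 18.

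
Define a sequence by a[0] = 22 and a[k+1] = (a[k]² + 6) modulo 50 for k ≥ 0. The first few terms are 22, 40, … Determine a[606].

Listing terms: a[0] = 22, a[1] = 40, a[2] = 6, a[3] = 42, a[4] = 20, a[5] = 6.
Since a[5] = a[2] = 6, the sequence is eventually periodic: after a pre-period of length 2 it cycles with period 3.
For k ≥ 2, a[k] depends only on (k - 2) mod 3. (606 - 2) mod 3 = 1, so a[606] = a[3] = 42.

42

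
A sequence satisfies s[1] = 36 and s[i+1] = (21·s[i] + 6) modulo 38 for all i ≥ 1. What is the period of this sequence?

18

s[1] = 36, s[2] = 2, s[3] = 10, s[4] = 26, s[5] = 20, s[6] = 8, s[7] = 22, s[8] = 12, s[9] = 30, s[10] = 28, s[11] = 24, s[12] = 16, s[13] = 0, s[14] = 6, s[15] = 18, s[16] = 4, s[17] = 14, s[18] = 34, s[19] = 36.
Since s[19] = s[1] = 36, the sequence is periodic with period 18.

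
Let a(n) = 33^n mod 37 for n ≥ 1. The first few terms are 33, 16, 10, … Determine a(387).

Computing terms: a(1) = 33; a(2) = 16; a(3) = 10; a(4) = 34; a(5) = 12; a(6) = 26; a(7) = 7; a(8) = 9; a(9) = 1; a(10) = 33.
Since a(10) = a(1) = 33, the sequence is periodic with period 9.
(387 - 1) mod 9 = 8, so a(387) = a(9) = 1.

1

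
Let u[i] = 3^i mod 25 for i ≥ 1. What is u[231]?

22

Computing terms: u[1] = 3,  u[2] = 9,  u[3] = 2,  u[4] = 6,  u[5] = 18,  u[6] = 4,  u[7] = 12,  u[8] = 11,  u[9] = 8,  u[10] = 24,  u[11] = 22,  u[12] = 16,  u[13] = 23,  u[14] = 19,  u[15] = 7,  u[16] = 21,  u[17] = 13,  u[18] = 14,  u[19] = 17,  u[20] = 1,  u[21] = 3.
The sequence repeats with period 20.
So u[231] = u[1 + ((231-1) mod 20)] = u[11] = 22.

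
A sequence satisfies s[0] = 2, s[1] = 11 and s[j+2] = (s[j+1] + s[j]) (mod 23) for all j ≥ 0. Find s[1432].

s[0] = 2, s[1] = 11, s[2] = 13, s[3] = 1, s[4] = 14, s[5] = 15, s[6] = 6, s[7] = 21, s[8] = 4, s[9] = 2, s[10] = 6, s[11] = 8, s[12] = 14, s[13] = 22, s[14] = 13, s[15] = 12, s[16] = 2, s[17] = 14, s[18] = 16, s[19] = 7, s[20] = 0, s[21] = 7, s[22] = 7, s[23] = 14, s[24] = 21, s[25] = 12, s[26] = 10, s[27] = 22, s[28] = 9, s[29] = 8, s[30] = 17, s[31] = 2, s[32] = 19, s[33] = 21, s[34] = 17, s[35] = 15, s[36] = 9, s[37] = 1, s[38] = 10, s[39] = 11, s[40] = 21, s[41] = 9, s[42] = 7, s[43] = 16, s[44] = 0, s[45] = 16, s[46] = 16, s[47] = 9, s[48] = 2, s[49] = 11.
The sequence repeats with period 48.
(1432 - 0) mod 48 = 40, so s[1432] = s[40] = 21.

21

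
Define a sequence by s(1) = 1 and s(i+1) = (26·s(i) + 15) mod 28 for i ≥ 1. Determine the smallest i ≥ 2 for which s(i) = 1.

7

Listing terms: s(1) = 1, s(2) = 13, s(3) = 17, s(4) = 9, s(5) = 25, s(6) = 21, s(7) = 1.
The sequence repeats with period 6.
The value 1 next appears (with i ≥ 2) at s(7).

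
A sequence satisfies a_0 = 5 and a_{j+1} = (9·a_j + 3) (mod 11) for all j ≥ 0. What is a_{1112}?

6

a_0 = 5,  a_1 = 4,  a_2 = 6,  a_3 = 2,  a_4 = 10,  a_5 = 5.
The sequence repeats with period 5.
(1112 - 0) mod 5 = 2, so a_{1112} = a_2 = 6.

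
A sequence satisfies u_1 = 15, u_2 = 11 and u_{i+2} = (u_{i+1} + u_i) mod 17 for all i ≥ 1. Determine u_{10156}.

We have u_1 = 15, u_2 = 11, u_3 = 9, u_4 = 3, u_5 = 12, u_6 = 15, u_7 = 10, u_8 = 8, u_9 = 1, u_{10} = 9, u_{11} = 10, u_{12} = 2, u_{13} = 12, u_{14} = 14, u_{15} = 9, u_{16} = 6, u_{17} = 15, u_{18} = 4, u_{19} = 2, u_{20} = 6, u_{21} = 8, u_{22} = 14, u_{23} = 5, u_{24} = 2, u_{25} = 7, u_{26} = 9, u_{27} = 16, u_{28} = 8, u_{29} = 7, u_{30} = 15, u_{31} = 5, u_{32} = 3, u_{33} = 8, u_{34} = 11, u_{35} = 2, u_{36} = 13, u_{37} = 15, u_{38} = 11.
The sequence repeats with period 36.
So u_{10156} = u_{1 + ((10156-1) mod 36)} = u_4 = 3.

3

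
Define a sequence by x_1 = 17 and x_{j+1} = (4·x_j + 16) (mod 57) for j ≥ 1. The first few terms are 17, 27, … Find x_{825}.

7

x_1 = 17; x_2 = 27; x_3 = 10; x_4 = 56; x_5 = 12; x_6 = 7; x_7 = 44; x_8 = 21; x_9 = 43; x_{10} = 17.
The sequence repeats with period 9.
So x_{825} = x_{1 + ((825-1) mod 9)} = x_6 = 7.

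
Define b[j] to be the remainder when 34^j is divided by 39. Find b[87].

Listing terms: b[1] = 34,  b[2] = 25,  b[3] = 31,  b[4] = 1,  b[5] = 34.
Since b[5] = b[1] = 34, the sequence is periodic with period 4.
(87 - 1) mod 4 = 2, so b[87] = b[3] = 31.

31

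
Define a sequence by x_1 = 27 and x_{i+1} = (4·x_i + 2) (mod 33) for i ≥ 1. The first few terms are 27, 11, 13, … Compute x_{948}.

x_1 = 27; x_2 = 11; x_3 = 13; x_4 = 21; x_5 = 20; x_6 = 16; x_7 = 0; x_8 = 2; x_9 = 10; x_{10} = 9; x_{11} = 5; x_{12} = 22; x_{13} = 24; x_{14} = 32; x_{15} = 31; x_{16} = 27.
The sequence repeats with period 15.
So x_{948} = x_{1 + ((948-1) mod 15)} = x_3 = 13.

13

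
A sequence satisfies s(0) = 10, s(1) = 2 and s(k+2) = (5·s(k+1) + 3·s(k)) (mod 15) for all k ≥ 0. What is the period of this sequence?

s(0) = 10, s(1) = 2, s(2) = 10, s(3) = 11, s(4) = 10, s(5) = 8, s(6) = 10, s(7) = 14, s(8) = 10, s(9) = 2.
The sequence repeats with period 8.

8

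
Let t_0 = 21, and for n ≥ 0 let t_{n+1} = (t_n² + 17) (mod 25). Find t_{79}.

23

Listing terms: t_0 = 21; t_1 = 8; t_2 = 6; t_3 = 3; t_4 = 1; t_5 = 18; t_6 = 16; t_7 = 23; t_8 = 21.
Since t_8 = t_0 = 21, the sequence is periodic with period 8.
So t_{79} = t_{0 + ((79-0) mod 8)} = t_7 = 23.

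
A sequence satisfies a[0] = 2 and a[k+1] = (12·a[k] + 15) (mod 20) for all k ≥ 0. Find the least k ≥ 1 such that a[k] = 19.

1

Listing terms: a[0] = 2; a[1] = 19; a[2] = 3; a[3] = 11; a[4] = 7; a[5] = 19.
Since a[5] = a[1] = 19, the sequence is eventually periodic: after a pre-period of length 1 it cycles with period 4.
The value 19 first appears (with k ≥ 1) at a[1].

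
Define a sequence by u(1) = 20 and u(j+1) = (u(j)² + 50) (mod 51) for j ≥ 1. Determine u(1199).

Computing terms: u(1) = 20,  u(2) = 42,  u(3) = 29,  u(4) = 24,  u(5) = 14,  u(6) = 42.
Since u(6) = u(2) = 42, the sequence is eventually periodic: after a pre-period of length 1 it cycles with period 4.
For j ≥ 2, u(j) depends only on (j - 2) mod 4. (1199 - 2) mod 4 = 1, so u(1199) = u(3) = 29.

29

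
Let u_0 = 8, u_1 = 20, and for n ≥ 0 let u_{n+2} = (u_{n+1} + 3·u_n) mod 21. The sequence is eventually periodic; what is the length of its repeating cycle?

24

Listing terms: u_0 = 8, u_1 = 20, u_2 = 2, u_3 = 20, u_4 = 5, u_5 = 2, u_6 = 17, u_7 = 2, u_8 = 11, u_9 = 17, u_{10} = 8, u_{11} = 17, u_{12} = 20, u_{13} = 8, u_{14} = 5, u_{15} = 8, u_{16} = 2, u_{17} = 5, u_{18} = 11, u_{19} = 5, u_{20} = 17, u_{21} = 11, u_{22} = 20, u_{23} = 11, u_{24} = 8, u_{25} = 20.
The sequence repeats with period 24.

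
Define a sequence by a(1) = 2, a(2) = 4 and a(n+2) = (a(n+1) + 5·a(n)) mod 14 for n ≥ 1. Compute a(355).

Computing terms: a(1) = 2,  a(2) = 4,  a(3) = 0,  a(4) = 6,  a(5) = 6,  a(6) = 8,  a(7) = 10,  a(8) = 8,  a(9) = 2,  a(10) = 0,  a(11) = 10,  a(12) = 10,  a(13) = 4,  a(14) = 12,  a(15) = 4,  a(16) = 8,  a(17) = 0,  a(18) = 12,  a(19) = 12,  a(20) = 2,  a(21) = 6,  a(22) = 2,  a(23) = 4.
The sequence repeats with period 21.
So a(355) = a(1 + ((355-1) mod 21)) = a(19) = 12.

12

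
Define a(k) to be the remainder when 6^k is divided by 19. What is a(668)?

We have a(1) = 6,  a(2) = 17,  a(3) = 7,  a(4) = 4,  a(5) = 5,  a(6) = 11,  a(7) = 9,  a(8) = 16,  a(9) = 1,  a(10) = 6.
Since a(10) = a(1) = 6, the sequence is periodic with period 9.
So a(668) = a(1 + ((668-1) mod 9)) = a(2) = 17.

17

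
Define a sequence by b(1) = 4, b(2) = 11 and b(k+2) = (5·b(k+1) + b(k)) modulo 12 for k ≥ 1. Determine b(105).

We have b(1) = 4,  b(2) = 11,  b(3) = 11,  b(4) = 6,  b(5) = 5,  b(6) = 7,  b(7) = 4,  b(8) = 3,  b(9) = 7,  b(10) = 2,  b(11) = 5,  b(12) = 3,  b(13) = 8,  b(14) = 7,  b(15) = 7,  b(16) = 6,  b(17) = 1,  b(18) = 11,  b(19) = 8,  b(20) = 3,  b(21) = 11,  b(22) = 10,  b(23) = 1,  b(24) = 3,  b(25) = 4,  b(26) = 11.
The sequence repeats with period 24.
(105 - 1) mod 24 = 8, so b(105) = b(9) = 7.

7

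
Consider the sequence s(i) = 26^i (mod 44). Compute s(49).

36

We have s(0) = 1; s(1) = 26; s(2) = 16; s(3) = 20; s(4) = 36; s(5) = 12; s(6) = 4; s(7) = 16.
Since s(7) = s(2) = 16, the sequence is eventually periodic: after a pre-period of length 2 it cycles with period 5.
For i ≥ 2, s(i) depends only on (i - 2) mod 5. (49 - 2) mod 5 = 2, so s(49) = s(4) = 36.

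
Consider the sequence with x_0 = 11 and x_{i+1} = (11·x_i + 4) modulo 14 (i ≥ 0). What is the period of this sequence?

3

We have x_0 = 11; x_1 = 13; x_2 = 7; x_3 = 11.
The sequence repeats with period 3.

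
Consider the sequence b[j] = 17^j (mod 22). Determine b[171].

Computing terms: b[0] = 1; b[1] = 17; b[2] = 3; b[3] = 7; b[4] = 9; b[5] = 21; b[6] = 5; b[7] = 19; b[8] = 15; b[9] = 13; b[10] = 1.
Since b[10] = b[0] = 1, the sequence is periodic with period 10.
(171 - 0) mod 10 = 1, so b[171] = b[1] = 17.

17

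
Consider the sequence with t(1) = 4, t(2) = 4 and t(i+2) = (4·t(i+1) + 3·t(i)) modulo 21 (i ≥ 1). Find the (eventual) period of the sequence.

21

t(1) = 4, t(2) = 4, t(3) = 7, t(4) = 19, t(5) = 13, t(6) = 4, t(7) = 13, t(8) = 1, t(9) = 1, t(10) = 7, t(11) = 10, t(12) = 19, t(13) = 1, t(14) = 19, t(15) = 16, t(16) = 16, t(17) = 7, t(18) = 13, t(19) = 10, t(20) = 16, t(21) = 10, t(22) = 4, t(23) = 4.
Since (t(22), t(23)) = (t(1), t(2)) = (4, 4) (two consecutive terms determine the rest), the sequence is periodic with period 21.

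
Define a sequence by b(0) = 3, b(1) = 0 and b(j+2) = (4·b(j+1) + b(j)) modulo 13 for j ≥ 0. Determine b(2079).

We have b(0) = 3,  b(1) = 0,  b(2) = 3,  b(3) = 12,  b(4) = 12,  b(5) = 8,  b(6) = 5,  b(7) = 2,  b(8) = 0,  b(9) = 2,  b(10) = 8,  b(11) = 8,  b(12) = 1,  b(13) = 12,  b(14) = 10,  b(15) = 0,  b(16) = 10,  b(17) = 1,  b(18) = 1,  b(19) = 5,  b(20) = 8,  b(21) = 11,  b(22) = 0,  b(23) = 11,  b(24) = 5,  b(25) = 5,  b(26) = 12,  b(27) = 1,  b(28) = 3,  b(29) = 0.
The sequence repeats with period 28.
(2079 - 0) mod 28 = 7, so b(2079) = b(7) = 2.

2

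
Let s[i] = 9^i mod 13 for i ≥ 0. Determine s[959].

3

We have s[0] = 1, s[1] = 9, s[2] = 3, s[3] = 1.
Since s[3] = s[0] = 1, the sequence is periodic with period 3.
(959 - 0) mod 3 = 2, so s[959] = s[2] = 3.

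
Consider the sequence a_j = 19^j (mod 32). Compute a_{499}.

11

Listing terms: a_1 = 19; a_2 = 9; a_3 = 11; a_4 = 17; a_5 = 3; a_6 = 25; a_7 = 27; a_8 = 1; a_9 = 19.
The sequence repeats with period 8.
(499 - 1) mod 8 = 2, so a_{499} = a_3 = 11.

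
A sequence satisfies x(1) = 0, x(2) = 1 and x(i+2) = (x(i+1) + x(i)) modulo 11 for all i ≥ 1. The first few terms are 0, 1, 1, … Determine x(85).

Computing terms: x(1) = 0,  x(2) = 1,  x(3) = 1,  x(4) = 2,  x(5) = 3,  x(6) = 5,  x(7) = 8,  x(8) = 2,  x(9) = 10,  x(10) = 1,  x(11) = 0,  x(12) = 1.
The sequence repeats with period 10.
So x(85) = x(1 + ((85-1) mod 10)) = x(5) = 3.

3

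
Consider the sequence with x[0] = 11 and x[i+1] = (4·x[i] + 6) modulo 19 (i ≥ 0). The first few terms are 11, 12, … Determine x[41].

We have x[0] = 11; x[1] = 12; x[2] = 16; x[3] = 13; x[4] = 1; x[5] = 10; x[6] = 8; x[7] = 0; x[8] = 6; x[9] = 11.
Since x[9] = x[0] = 11, the sequence is periodic with period 9.
(41 - 0) mod 9 = 5, so x[41] = x[5] = 10.

10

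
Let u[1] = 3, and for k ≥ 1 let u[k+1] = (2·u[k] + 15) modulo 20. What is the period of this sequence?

4

Listing terms: u[1] = 3,  u[2] = 1,  u[3] = 17,  u[4] = 9,  u[5] = 13,  u[6] = 1.
Since u[6] = u[2] = 1, the sequence is eventually periodic: after a pre-period of length 1 it cycles with period 4.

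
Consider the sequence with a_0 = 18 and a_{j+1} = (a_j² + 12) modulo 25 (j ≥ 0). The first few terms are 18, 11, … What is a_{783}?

a_0 = 18, a_1 = 11, a_2 = 8, a_3 = 1, a_4 = 13, a_5 = 6, a_6 = 23, a_7 = 16, a_8 = 18.
The sequence repeats with period 8.
So a_{783} = a_{0 + ((783-0) mod 8)} = a_7 = 16.

16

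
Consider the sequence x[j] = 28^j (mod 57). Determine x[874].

Computing terms: x[1] = 28; x[2] = 43; x[3] = 7; x[4] = 25; x[5] = 16; x[6] = 49; x[7] = 4; x[8] = 55; x[9] = 1; x[10] = 28.
Since x[10] = x[1] = 28, the sequence is periodic with period 9.
(874 - 1) mod 9 = 0, so x[874] = x[1] = 28.

28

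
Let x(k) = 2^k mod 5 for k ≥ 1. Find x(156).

1

Computing terms: x(1) = 2, x(2) = 4, x(3) = 3, x(4) = 1, x(5) = 2.
The sequence repeats with period 4.
So x(156) = x(1 + ((156-1) mod 4)) = x(4) = 1.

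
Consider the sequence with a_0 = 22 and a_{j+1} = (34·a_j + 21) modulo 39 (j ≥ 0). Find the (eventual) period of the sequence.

4

Computing terms: a_0 = 22,  a_1 = 28,  a_2 = 37,  a_3 = 31,  a_4 = 22.
The sequence repeats with period 4.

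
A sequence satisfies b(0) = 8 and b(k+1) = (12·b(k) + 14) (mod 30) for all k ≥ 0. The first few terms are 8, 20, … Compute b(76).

8

We have b(0) = 8; b(1) = 20; b(2) = 14; b(3) = 2; b(4) = 8.
The sequence repeats with period 4.
So b(76) = b(0 + ((76-0) mod 4)) = b(0) = 8.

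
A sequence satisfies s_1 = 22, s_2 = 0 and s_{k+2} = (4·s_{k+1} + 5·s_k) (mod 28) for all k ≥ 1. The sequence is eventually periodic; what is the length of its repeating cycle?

Computing terms: s_1 = 22,  s_2 = 0,  s_3 = 26,  s_4 = 20,  s_5 = 14,  s_6 = 16,  s_7 = 22,  s_8 = 0.
The sequence repeats with period 6.

6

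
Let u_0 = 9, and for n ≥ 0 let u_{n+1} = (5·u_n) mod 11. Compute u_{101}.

We have u_0 = 9; u_1 = 1; u_2 = 5; u_3 = 3; u_4 = 4; u_5 = 9.
Since u_5 = u_0 = 9, the sequence is periodic with period 5.
So u_{101} = u_{0 + ((101-0) mod 5)} = u_1 = 1.

1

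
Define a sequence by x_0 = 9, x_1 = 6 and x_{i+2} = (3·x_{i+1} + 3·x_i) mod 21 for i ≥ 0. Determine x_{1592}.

18

We have x_0 = 9,  x_1 = 6,  x_2 = 3,  x_3 = 6,  x_4 = 6,  x_5 = 15,  x_6 = 0,  x_7 = 3,  x_8 = 9,  x_9 = 15,  x_{10} = 9,  x_{11} = 9,  x_{12} = 12,  x_{13} = 0,  x_{14} = 15,  x_{15} = 3,  x_{16} = 12,  x_{17} = 3,  x_{18} = 3,  x_{19} = 18,  x_{20} = 0,  x_{21} = 12,  x_{22} = 15,  x_{23} = 18,  x_{24} = 15,  x_{25} = 15,  x_{26} = 6,  x_{27} = 0,  x_{28} = 18,  x_{29} = 12,  x_{30} = 6,  x_{31} = 12,  x_{32} = 12,  x_{33} = 9,  x_{34} = 0,  x_{35} = 6,  x_{36} = 18,  x_{37} = 9,  x_{38} = 18,  x_{39} = 18,  x_{40} = 3,  x_{41} = 0,  x_{42} = 9,  x_{43} = 6.
The sequence repeats with period 42.
(1592 - 0) mod 42 = 38, so x_{1592} = x_{38} = 18.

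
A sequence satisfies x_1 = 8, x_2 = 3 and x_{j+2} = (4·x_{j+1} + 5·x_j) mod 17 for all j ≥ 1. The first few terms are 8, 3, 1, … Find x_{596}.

Computing terms: x_1 = 8,  x_2 = 3,  x_3 = 1,  x_4 = 2,  x_5 = 13,  x_6 = 11,  x_7 = 7,  x_8 = 15,  x_9 = 10,  x_{10} = 13,  x_{11} = 0,  x_{12} = 14,  x_{13} = 5,  x_{14} = 5,  x_{15} = 11,  x_{16} = 1,  x_{17} = 8,  x_{18} = 3.
Since (x_{17}, x_{18}) = (x_1, x_2) = (8, 3) (two consecutive terms determine the rest), the sequence is periodic with period 16.
So x_{596} = x_{1 + ((596-1) mod 16)} = x_4 = 2.

2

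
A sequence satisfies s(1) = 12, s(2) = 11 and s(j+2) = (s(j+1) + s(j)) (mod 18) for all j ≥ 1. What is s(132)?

1

s(1) = 12,  s(2) = 11,  s(3) = 5,  s(4) = 16,  s(5) = 3,  s(6) = 1,  s(7) = 4,  s(8) = 5,  s(9) = 9,  s(10) = 14,  s(11) = 5,  s(12) = 1,  s(13) = 6,  s(14) = 7,  s(15) = 13,  s(16) = 2,  s(17) = 15,  s(18) = 17,  s(19) = 14,  s(20) = 13,  s(21) = 9,  s(22) = 4,  s(23) = 13,  s(24) = 17,  s(25) = 12,  s(26) = 11.
The sequence repeats with period 24.
So s(132) = s(1 + ((132-1) mod 24)) = s(12) = 1.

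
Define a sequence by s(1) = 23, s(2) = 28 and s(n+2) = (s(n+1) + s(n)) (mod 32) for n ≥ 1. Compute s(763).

11

s(1) = 23; s(2) = 28; s(3) = 19; s(4) = 15; s(5) = 2; s(6) = 17; s(7) = 19; s(8) = 4; s(9) = 23; s(10) = 27; s(11) = 18; s(12) = 13; s(13) = 31; s(14) = 12; s(15) = 11; s(16) = 23; s(17) = 2; s(18) = 25; s(19) = 27; s(20) = 20; s(21) = 15; s(22) = 3; s(23) = 18; s(24) = 21; s(25) = 7; s(26) = 28; s(27) = 3; s(28) = 31; s(29) = 2; s(30) = 1; s(31) = 3; s(32) = 4; s(33) = 7; s(34) = 11; s(35) = 18; s(36) = 29; s(37) = 15; s(38) = 12; s(39) = 27; s(40) = 7; s(41) = 2; s(42) = 9; s(43) = 11; s(44) = 20; s(45) = 31; s(46) = 19; s(47) = 18; s(48) = 5; s(49) = 23; s(50) = 28.
Since (s(49), s(50)) = (s(1), s(2)) = (23, 28) (two consecutive terms determine the rest), the sequence is periodic with period 48.
(763 - 1) mod 48 = 42, so s(763) = s(43) = 11.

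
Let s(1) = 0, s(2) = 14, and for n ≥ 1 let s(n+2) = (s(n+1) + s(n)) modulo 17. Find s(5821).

7

We have s(1) = 0; s(2) = 14; s(3) = 14; s(4) = 11; s(5) = 8; s(6) = 2; s(7) = 10; s(8) = 12; s(9) = 5; s(10) = 0; s(11) = 5; s(12) = 5; s(13) = 10; s(14) = 15; s(15) = 8; s(16) = 6; s(17) = 14; s(18) = 3; s(19) = 0; s(20) = 3; s(21) = 3; s(22) = 6; s(23) = 9; s(24) = 15; s(25) = 7; s(26) = 5; s(27) = 12; s(28) = 0; s(29) = 12; s(30) = 12; s(31) = 7; s(32) = 2; s(33) = 9; s(34) = 11; s(35) = 3; s(36) = 14; s(37) = 0; s(38) = 14.
The sequence repeats with period 36.
So s(5821) = s(1 + ((5821-1) mod 36)) = s(25) = 7.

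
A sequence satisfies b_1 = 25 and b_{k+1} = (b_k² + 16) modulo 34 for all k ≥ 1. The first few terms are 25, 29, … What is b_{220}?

We have b_1 = 25, b_2 = 29, b_3 = 7, b_4 = 31, b_5 = 25.
Since b_5 = b_1 = 25, the sequence is periodic with period 4.
(220 - 1) mod 4 = 3, so b_{220} = b_4 = 31.

31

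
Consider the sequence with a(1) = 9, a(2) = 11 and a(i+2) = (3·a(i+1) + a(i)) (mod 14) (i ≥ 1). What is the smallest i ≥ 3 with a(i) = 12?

a(1) = 9; a(2) = 11; a(3) = 0; a(4) = 11; a(5) = 5; a(6) = 12; a(7) = 13; a(8) = 9; a(9) = 12; a(10) = 3; a(11) = 7; a(12) = 10; a(13) = 9; a(14) = 9; a(15) = 8; a(16) = 5; a(17) = 9; a(18) = 4; a(19) = 7; a(20) = 11; a(21) = 12; a(22) = 5; a(23) = 13; a(24) = 2; a(25) = 5; a(26) = 3; a(27) = 0; a(28) = 3; a(29) = 9; a(30) = 2; a(31) = 1; a(32) = 5; a(33) = 2; a(34) = 11; a(35) = 7; a(36) = 4; a(37) = 5; a(38) = 5; a(39) = 6; a(40) = 9; a(41) = 5; a(42) = 10; a(43) = 7; a(44) = 3; a(45) = 2; a(46) = 9; a(47) = 1; a(48) = 12; a(49) = 9; a(50) = 11.
The sequence repeats with period 48.
The value 12 first appears (with i ≥ 3) at a(6).

6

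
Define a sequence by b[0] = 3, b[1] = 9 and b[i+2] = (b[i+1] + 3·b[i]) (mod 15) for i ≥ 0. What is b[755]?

Listing terms: b[0] = 3, b[1] = 9, b[2] = 3, b[3] = 0, b[4] = 9, b[5] = 9, b[6] = 6, b[7] = 3, b[8] = 6, b[9] = 0, b[10] = 3, b[11] = 3, b[12] = 12, b[13] = 6, b[14] = 12, b[15] = 0, b[16] = 6, b[17] = 6, b[18] = 9, b[19] = 12, b[20] = 9, b[21] = 0, b[22] = 12, b[23] = 12, b[24] = 3, b[25] = 9.
The sequence repeats with period 24.
So b[755] = b[0 + ((755-0) mod 24)] = b[11] = 3.

3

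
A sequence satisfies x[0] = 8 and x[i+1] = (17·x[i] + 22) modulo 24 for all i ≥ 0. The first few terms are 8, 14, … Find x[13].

14

Listing terms: x[0] = 8,  x[1] = 14,  x[2] = 20,  x[3] = 2,  x[4] = 8.
Since x[4] = x[0] = 8, the sequence is periodic with period 4.
(13 - 0) mod 4 = 1, so x[13] = x[1] = 14.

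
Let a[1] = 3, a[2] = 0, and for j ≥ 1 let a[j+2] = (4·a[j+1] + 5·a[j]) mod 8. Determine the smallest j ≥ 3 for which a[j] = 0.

Computing terms: a[1] = 3,  a[2] = 0,  a[3] = 7,  a[4] = 4,  a[5] = 3,  a[6] = 0.
Since (a[5], a[6]) = (a[1], a[2]) = (3, 0) (two consecutive terms determine the rest), the sequence is periodic with period 4.
The value 0 next appears (with j ≥ 3) at a[6].

6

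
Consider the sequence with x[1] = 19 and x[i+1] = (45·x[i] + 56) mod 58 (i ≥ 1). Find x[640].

We have x[1] = 19; x[2] = 41; x[3] = 45; x[4] = 51; x[5] = 31; x[6] = 1; x[7] = 43; x[8] = 19.
Since x[8] = x[1] = 19, the sequence is periodic with period 7.
(640 - 1) mod 7 = 2, so x[640] = x[3] = 45.

45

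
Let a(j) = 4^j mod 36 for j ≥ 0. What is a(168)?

28

a(0) = 1, a(1) = 4, a(2) = 16, a(3) = 28, a(4) = 4.
Since a(4) = a(1) = 4, the sequence is eventually periodic: after a pre-period of length 1 it cycles with period 3.
For j ≥ 1, a(j) depends only on (j - 1) mod 3. (168 - 1) mod 3 = 2, so a(168) = a(3) = 28.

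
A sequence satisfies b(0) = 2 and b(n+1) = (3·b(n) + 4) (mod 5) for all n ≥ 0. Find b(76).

2

Computing terms: b(0) = 2; b(1) = 0; b(2) = 4; b(3) = 1; b(4) = 2.
The sequence repeats with period 4.
(76 - 0) mod 4 = 0, so b(76) = b(0) = 2.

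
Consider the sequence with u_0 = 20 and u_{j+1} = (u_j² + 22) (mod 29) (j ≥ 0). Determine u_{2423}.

Computing terms: u_0 = 20; u_1 = 16; u_2 = 17; u_3 = 21; u_4 = 28; u_5 = 23; u_6 = 0; u_7 = 22; u_8 = 13; u_9 = 17.
Since u_9 = u_2 = 17, the sequence is eventually periodic: after a pre-period of length 2 it cycles with period 7.
For j ≥ 2, u_j depends only on (j - 2) mod 7. (2423 - 2) mod 7 = 6, so u_{2423} = u_8 = 13.

13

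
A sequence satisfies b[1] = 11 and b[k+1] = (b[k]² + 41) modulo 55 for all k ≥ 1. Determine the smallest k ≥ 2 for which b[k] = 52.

2

We have b[1] = 11,  b[2] = 52,  b[3] = 50,  b[4] = 11.
Since b[4] = b[1] = 11, the sequence is periodic with period 3.
The value 52 first appears (with k ≥ 2) at b[2].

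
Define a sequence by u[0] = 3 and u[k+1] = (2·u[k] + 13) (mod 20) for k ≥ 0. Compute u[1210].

11

We have u[0] = 3, u[1] = 19, u[2] = 11, u[3] = 15, u[4] = 3.
The sequence repeats with period 4.
So u[1210] = u[0 + ((1210-0) mod 4)] = u[2] = 11.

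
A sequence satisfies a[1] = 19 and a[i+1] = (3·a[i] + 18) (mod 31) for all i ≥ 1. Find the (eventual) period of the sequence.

30

Listing terms: a[1] = 19; a[2] = 13; a[3] = 26; a[4] = 3; a[5] = 27; a[6] = 6; a[7] = 5; a[8] = 2; a[9] = 24; a[10] = 28; a[11] = 9; a[12] = 14; a[13] = 29; a[14] = 12; a[15] = 23; a[16] = 25; a[17] = 0; a[18] = 18; a[19] = 10; a[20] = 17; a[21] = 7; a[22] = 8; a[23] = 11; a[24] = 20; a[25] = 16; a[26] = 4; a[27] = 30; a[28] = 15; a[29] = 1; a[30] = 21; a[31] = 19.
The sequence repeats with period 30.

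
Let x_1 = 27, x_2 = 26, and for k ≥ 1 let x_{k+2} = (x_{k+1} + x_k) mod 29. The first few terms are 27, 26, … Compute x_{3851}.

x_1 = 27, x_2 = 26, x_3 = 24, x_4 = 21, x_5 = 16, x_6 = 8, x_7 = 24, x_8 = 3, x_9 = 27, x_{10} = 1, x_{11} = 28, x_{12} = 0, x_{13} = 28, x_{14} = 28, x_{15} = 27, x_{16} = 26.
The sequence repeats with period 14.
(3851 - 1) mod 14 = 0, so x_{3851} = x_1 = 27.

27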